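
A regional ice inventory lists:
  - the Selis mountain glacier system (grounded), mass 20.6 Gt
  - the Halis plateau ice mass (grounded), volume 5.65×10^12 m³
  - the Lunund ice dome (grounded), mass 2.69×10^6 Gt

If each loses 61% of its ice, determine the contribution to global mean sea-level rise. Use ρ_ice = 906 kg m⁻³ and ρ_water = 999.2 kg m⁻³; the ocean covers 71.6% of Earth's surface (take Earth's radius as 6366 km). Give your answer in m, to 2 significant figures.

≈ 4.5 m

Selis: 0.61 × 20.6 Gt = 1.257×10^13 kg; dividing by ρ_w = 999.2 kg m⁻³ gives 1.258×10^10 m³ of water.
Halis: 0.61 × 5.65×10^12 m³ × (906/999.2) = 3.125×10^12 m³ of water.
Lunund: 0.61 × 2.69×10^6 Gt = 1.641×10^18 kg; dividing by ρ_w = 999.2 kg m⁻³ gives 1.642×10^15 m³ of water.
Total added water ≈ 1.645×10^15 m³ over 3.65×10^14 m² → Δh = 4.51 m.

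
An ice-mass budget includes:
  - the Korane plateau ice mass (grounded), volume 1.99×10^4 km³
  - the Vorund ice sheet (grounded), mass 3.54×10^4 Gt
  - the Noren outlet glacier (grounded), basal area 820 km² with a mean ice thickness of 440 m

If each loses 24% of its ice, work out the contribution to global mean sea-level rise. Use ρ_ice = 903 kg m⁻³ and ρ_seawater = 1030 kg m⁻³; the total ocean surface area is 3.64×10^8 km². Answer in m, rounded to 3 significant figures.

≈ 0.0344 m

Korane: 0.24 × 1.99×10^4 km³ × (903/1030) = 4187 km³ of water.
Vorund: 0.24 × 3.54×10^4 Gt = 8.496×10^15 kg; dividing by ρ_w = 1030 kg m⁻³ gives 8.249×10^12 m³ of water.
Noren: ice volume = 820 km² × 440 m = 360.8 km³; 0.24 × 360.8 × (903/1030) = 75.92 km³ of water.
Total added water ≈ 1.251×10^13 m³ over 3.64×10^14 m² → Δh = 0.0344 m.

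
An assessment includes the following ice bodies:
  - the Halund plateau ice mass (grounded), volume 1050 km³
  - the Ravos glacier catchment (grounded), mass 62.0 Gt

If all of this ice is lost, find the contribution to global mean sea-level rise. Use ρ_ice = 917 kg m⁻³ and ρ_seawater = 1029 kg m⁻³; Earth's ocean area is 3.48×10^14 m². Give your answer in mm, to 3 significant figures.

≈ 2.86 mm

Halund: 1050 km³ × (917/1029) = 935.7 km³ of water.
Ravos: 62.0 Gt = 6.200×10^13 kg; dividing by ρ_w = 1029 kg m⁻³ gives 6.025×10^10 m³ of water.
Total added water ≈ 9.960×10^11 m³ over 3.48×10^14 m² → Δh = 2.86×10^-3 m = 2.86 mm.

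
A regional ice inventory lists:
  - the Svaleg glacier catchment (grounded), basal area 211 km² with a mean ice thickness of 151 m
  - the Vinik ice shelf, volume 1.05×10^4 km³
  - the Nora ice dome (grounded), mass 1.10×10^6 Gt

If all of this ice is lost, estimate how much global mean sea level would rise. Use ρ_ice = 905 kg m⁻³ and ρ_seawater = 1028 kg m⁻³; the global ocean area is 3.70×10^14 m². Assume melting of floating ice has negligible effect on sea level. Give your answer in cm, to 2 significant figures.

Svaleg: ice volume = 211 km² × 151 m = 31.86 km³; 31.86 × (905/1028) = 28.05 km³ of water.
The Vinik ice shelf is floating and already displaces its own weight of water, so its melt adds essentially nothing to sea level.
Nora: 1.10×10^6 Gt = 1.100×10^18 kg; dividing by ρ_w = 1028 kg m⁻³ gives 1.070×10^15 m³ of water.
Total added water ≈ 1.070×10^15 m³ over 3.70×10^14 m² → Δh = 2.89 m = 290 cm.

≈ 290 cm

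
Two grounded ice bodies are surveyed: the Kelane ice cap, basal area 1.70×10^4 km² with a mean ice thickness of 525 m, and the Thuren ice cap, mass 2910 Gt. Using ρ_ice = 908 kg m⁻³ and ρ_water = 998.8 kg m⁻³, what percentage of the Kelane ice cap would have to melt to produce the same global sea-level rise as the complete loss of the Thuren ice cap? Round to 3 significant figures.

Equal sea-level rise means equal mass of meltwater, i.e. equal mass of ice lost.
Ice mass of Thuren: 2.910×10^15 kg; ice mass of Kelane: 8.104×10^15 kg.
Fraction required = 2.910×10^15 / 8.104×10^15 = 0.359 → 35.9 %.

≈ 35.9 %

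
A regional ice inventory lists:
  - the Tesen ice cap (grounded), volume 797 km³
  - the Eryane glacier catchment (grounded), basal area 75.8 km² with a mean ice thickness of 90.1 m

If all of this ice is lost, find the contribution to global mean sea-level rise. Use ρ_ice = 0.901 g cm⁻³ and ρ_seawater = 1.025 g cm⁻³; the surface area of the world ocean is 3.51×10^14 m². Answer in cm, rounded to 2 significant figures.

≈ 0.20 cm

Tesen: 797 km³ × (901/1025) = 700.6 km³ of water.
Eryane: ice volume = 75.8 km² × 90.1 m = 6.830 km³; 6.830 × (901/1025) = 6.003 km³ of water.
Total added water ≈ 7.066×10^11 m³ over 3.51×10^14 m² → Δh = 2.01×10^-3 m = 0.20 cm.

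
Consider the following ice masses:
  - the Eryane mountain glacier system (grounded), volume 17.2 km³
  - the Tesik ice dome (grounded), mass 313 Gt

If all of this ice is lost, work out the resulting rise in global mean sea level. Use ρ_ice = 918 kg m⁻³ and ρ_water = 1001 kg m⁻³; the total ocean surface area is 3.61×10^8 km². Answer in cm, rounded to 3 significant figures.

≈ 0.0910 cm

Eryane: 17.2 km³ × (918/1001) = 15.77 km³ of water.
Tesik: 313 Gt = 3.130×10^14 kg; dividing by ρ_w = 1001 kg m⁻³ gives 3.127×10^11 m³ of water.
Total added water ≈ 3.285×10^11 m³ over 3.61×10^14 m² → Δh = 9.10×10^-4 m = 0.0910 cm.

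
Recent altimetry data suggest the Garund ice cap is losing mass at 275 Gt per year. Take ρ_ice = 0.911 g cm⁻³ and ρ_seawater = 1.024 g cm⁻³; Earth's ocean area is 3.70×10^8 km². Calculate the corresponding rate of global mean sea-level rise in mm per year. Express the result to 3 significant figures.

ρ_w = 1.024 g cm⁻³ = 1024 kg m⁻³. Annual water volume added = 275 Gt / ρ_w = 2.750×10^14 kg / 1024 kg m⁻³ = 2.686×10^11 m³.
Δh per year = 2.686×10^11 / 3.70×10^14 = 7.26×10^-4 m = 0.726 mm.

≈ 0.726 mm/yr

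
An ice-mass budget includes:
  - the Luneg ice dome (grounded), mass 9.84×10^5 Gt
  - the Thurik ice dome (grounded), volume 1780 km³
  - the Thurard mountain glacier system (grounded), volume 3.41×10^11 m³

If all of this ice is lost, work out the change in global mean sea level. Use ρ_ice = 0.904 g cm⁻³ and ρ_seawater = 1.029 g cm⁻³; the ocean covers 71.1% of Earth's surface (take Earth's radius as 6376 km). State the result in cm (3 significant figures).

Luneg: 9.84×10^5 Gt = 9.840×10^17 kg; dividing by ρ_w = 1.029 g cm⁻³ = 1029 kg m⁻³ gives 9.563×10^14 m³ of water.
Thurik: 1780 km³ × (904/1029) = 1564 km³ of water.
Thurard: 3.41×10^11 m³ × (904/1029) = 2.996×10^11 m³ of water.
Total added water ≈ 9.581×10^14 m³ over 3.63×10^14 m² → Δh = 2.64 m = 264 cm.

≈ 264 cm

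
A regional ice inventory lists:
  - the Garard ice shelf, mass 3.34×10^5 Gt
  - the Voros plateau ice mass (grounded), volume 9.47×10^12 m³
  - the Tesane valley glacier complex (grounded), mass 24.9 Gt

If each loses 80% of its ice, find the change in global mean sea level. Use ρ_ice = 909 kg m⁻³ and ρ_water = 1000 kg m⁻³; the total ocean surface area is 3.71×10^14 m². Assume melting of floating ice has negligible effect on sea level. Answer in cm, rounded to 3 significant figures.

The Garard ice shelf is floating and already displaces its own weight of water, so its melt adds essentially nothing to sea level.
Voros: 0.8 × 9.47×10^12 m³ × (909/1000) = 6.887×10^12 m³ of water.
Tesane: 0.8 × 24.9 Gt = 1.992×10^13 kg; dividing by ρ_w = 1000 kg m⁻³ gives 1.992×10^10 m³ of water.
Total added water ≈ 6.907×10^12 m³ over 3.71×10^14 m² → Δh = 0.0186 m = 1.86 cm.

≈ 1.86 cm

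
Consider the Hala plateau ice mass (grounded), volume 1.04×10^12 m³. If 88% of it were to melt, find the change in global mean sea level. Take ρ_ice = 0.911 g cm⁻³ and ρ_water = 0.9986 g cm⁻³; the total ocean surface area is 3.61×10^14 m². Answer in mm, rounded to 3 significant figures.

Hala: 0.88 × 1.04×10^12 m³ × (911/998.6) = 8.349×10^11 m³ of water.
Spread over 3.61×10^14 m² of ocean, Δh = 8.349×10^11 / 3.61×10^14 = 2.31×10^-3 m = 2.31 mm.

≈ 2.31 mm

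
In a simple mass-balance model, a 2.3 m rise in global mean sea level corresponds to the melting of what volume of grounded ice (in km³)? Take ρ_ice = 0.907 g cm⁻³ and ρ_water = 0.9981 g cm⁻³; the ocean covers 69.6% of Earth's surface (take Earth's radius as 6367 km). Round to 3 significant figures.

≈ 8.97×10^5 km³

Required water volume = Δh × A = 2.3 m × 3.55×10^14 m² = 8.155×10^14 m³ = 8.155×10^5 km³.
Ice volume = water volume × ρ_w/ρ_ice = 8.155×10^5 × 998.1/907 = 8.97×10^5 km³.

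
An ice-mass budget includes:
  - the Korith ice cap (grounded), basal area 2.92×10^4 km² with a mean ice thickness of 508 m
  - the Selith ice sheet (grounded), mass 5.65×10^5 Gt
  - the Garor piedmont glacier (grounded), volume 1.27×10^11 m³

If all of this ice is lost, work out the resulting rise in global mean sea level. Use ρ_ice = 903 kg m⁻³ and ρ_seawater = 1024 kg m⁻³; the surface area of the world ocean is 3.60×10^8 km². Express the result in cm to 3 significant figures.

≈ 157 cm

Korith: ice volume = 2.92×10^4 km² × 508 m = 1.483×10^4 km³; 1.483×10^4 × (903/1024) = 1.308×10^4 km³ of water.
Selith: 5.65×10^5 Gt = 5.650×10^17 kg; dividing by ρ_w = 1024 kg m⁻³ gives 5.518×10^14 m³ of water.
Garor: 1.27×10^11 m³ × (903/1024) = 1.120×10^11 m³ of water.
Total added water ≈ 5.650×10^14 m³ over 3.60×10^14 m² → Δh = 1.57 m = 157 cm.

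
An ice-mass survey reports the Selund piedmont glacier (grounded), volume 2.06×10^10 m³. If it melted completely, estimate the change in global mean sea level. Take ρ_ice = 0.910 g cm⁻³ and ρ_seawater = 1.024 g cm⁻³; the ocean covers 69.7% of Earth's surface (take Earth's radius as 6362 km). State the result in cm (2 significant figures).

≈ 5.2×10^-3 cm

Selund: 2.06×10^10 m³ × (910/1024) = 1.831×10^10 m³ of water.
Spread over 3.55×10^14 m² of ocean, Δh = 1.831×10^10 / 3.55×10^14 = 5.16×10^-5 m = 5.2×10^-3 cm.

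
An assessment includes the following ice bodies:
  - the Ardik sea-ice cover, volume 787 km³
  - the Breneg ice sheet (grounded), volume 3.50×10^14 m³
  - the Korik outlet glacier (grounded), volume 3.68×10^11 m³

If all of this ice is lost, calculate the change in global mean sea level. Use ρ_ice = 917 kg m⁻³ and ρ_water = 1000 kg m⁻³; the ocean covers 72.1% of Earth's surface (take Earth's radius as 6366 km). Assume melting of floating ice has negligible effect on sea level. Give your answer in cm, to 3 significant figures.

The Ardik sea-ice cover is floating and already displaces its own weight of water, so its melt adds essentially nothing to sea level.
Breneg: 3.50×10^14 m³ × (917/1000) = 3.210×10^14 m³ of water.
Korik: 3.68×10^11 m³ × (917/1000) = 3.375×10^11 m³ of water.
Total added water ≈ 3.213×10^14 m³ over 3.67×10^14 m² → Δh = 0.875 m = 87.5 cm.

≈ 87.5 cm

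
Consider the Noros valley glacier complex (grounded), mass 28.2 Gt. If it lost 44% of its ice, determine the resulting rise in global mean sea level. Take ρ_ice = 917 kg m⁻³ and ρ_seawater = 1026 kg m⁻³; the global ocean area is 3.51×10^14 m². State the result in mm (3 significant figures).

≈ 0.0345 mm

Noros: 0.44 × 28.2 Gt = 1.241×10^13 kg; dividing by ρ_w = 1026 kg m⁻³ gives 1.209×10^10 m³ of water.
Spread over 3.51×10^14 m² of ocean, Δh = 1.209×10^10 / 3.51×10^14 = 3.45×10^-5 m = 0.0345 mm.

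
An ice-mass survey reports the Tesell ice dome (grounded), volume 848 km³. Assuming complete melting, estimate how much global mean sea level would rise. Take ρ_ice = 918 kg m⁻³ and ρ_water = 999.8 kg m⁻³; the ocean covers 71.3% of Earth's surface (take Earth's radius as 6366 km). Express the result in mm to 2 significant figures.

Tesell: 848 km³ × (918/999.8) = 778.6 km³ of water.
Spread over 3.63×10^14 m² of ocean, Δh = 7.786×10^11 / 3.63×10^14 = 2.14×10^-3 m = 2.1 mm.

≈ 2.1 mm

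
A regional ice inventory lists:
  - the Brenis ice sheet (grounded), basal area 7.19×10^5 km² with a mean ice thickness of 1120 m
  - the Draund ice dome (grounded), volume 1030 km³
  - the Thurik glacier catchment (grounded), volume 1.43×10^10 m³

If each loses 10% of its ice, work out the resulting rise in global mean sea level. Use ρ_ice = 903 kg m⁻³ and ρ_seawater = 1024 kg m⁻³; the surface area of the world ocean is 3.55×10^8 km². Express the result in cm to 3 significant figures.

≈ 20.0 cm

Brenis: ice volume = 7.19×10^5 km² × 1120 m = 8.053×10^5 km³; 0.1 × 8.053×10^5 × (903/1024) = 7.101×10^4 km³ of water.
Draund: 0.1 × 1030 km³ × (903/1024) = 90.83 km³ of water.
Thurik: 0.1 × 1.43×10^10 m³ × (903/1024) = 1.261×10^9 m³ of water.
Total added water ≈ 7.110×10^13 m³ over 3.55×10^14 m² → Δh = 0.200 m = 20.0 cm.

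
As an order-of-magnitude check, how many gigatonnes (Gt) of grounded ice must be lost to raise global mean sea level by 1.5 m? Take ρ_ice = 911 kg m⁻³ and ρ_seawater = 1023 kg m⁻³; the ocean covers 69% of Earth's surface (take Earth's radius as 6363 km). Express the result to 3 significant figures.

≈ 5.39×10^5 Gt

Required water volume = Δh × A = 1.5 m × 3.51×10^14 m² = 5.266×10^14 m³.
ρ_w = 1023 kg m⁻³, so the mass of water = 5.266×10^14 m³ × 1023 kg m⁻³ = 5.387×10^17 kg = 5.39×10^5 Gt (and the same mass of ice, by conservation).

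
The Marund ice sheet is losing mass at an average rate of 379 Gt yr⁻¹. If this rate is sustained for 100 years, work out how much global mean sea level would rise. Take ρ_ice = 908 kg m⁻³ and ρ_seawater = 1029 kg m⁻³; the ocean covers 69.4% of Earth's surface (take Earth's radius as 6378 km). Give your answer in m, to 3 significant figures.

Total mass lost = 379 Gt/yr × 100 yr = 3.790×10^4 Gt = 3.790×10^16 kg.
ρ_w = 1029 kg m⁻³, so water volume = 3.790×10^16 / 1029 = 3.683×10^13 m³.
Δh = 3.683×10^13 / 3.55×10^14 = 0.104 m.

≈ 0.104 m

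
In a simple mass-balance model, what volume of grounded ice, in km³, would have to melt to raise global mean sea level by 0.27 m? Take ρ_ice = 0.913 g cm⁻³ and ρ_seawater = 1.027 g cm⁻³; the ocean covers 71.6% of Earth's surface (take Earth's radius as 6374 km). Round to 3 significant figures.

Required water volume = Δh × A = 0.27 m × 3.66×10^14 m² = 9.870×10^13 m³ = 9.870×10^4 km³.
Ice volume = water volume × ρ_w/ρ_ice = 9.870×10^4 × 1027/913 = 1.11×10^5 km³.

≈ 1.11×10^5 km³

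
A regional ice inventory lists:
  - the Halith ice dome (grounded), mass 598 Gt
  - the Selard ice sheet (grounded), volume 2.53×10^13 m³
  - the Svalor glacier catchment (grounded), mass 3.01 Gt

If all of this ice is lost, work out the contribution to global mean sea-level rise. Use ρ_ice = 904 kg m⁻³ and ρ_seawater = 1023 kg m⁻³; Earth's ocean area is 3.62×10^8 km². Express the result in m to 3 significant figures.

≈ 0.0634 m

Halith: 598 Gt = 5.980×10^14 kg; dividing by ρ_w = 1023 kg m⁻³ gives 5.846×10^11 m³ of water.
Selard: 2.53×10^13 m³ × (904/1023) = 2.236×10^13 m³ of water.
Svalor: 3.01 Gt = 3.010×10^12 kg; dividing by ρ_w = 1023 kg m⁻³ gives 2.942×10^9 m³ of water.
Total added water ≈ 2.294×10^13 m³ over 3.62×10^14 m² → Δh = 0.0634 m.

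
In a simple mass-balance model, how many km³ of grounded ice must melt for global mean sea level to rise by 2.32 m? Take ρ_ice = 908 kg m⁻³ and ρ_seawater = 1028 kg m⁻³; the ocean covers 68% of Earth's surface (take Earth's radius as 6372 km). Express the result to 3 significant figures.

≈ 9.11×10^5 km³

Required water volume = Δh × A = 2.32 m × 3.47×10^14 m² = 8.049×10^14 m³ = 8.049×10^5 km³.
Ice volume = water volume × ρ_w/ρ_ice = 8.049×10^5 × 1028/908 = 9.11×10^5 km³.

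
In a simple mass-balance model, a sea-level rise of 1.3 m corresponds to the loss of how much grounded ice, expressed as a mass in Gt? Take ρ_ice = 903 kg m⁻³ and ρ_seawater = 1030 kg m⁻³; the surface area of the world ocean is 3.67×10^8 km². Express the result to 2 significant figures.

Required water volume = Δh × A = 1.3 m × 3.67×10^14 m² = 4.771×10^14 m³.
ρ_w = 1030 kg m⁻³, so the mass of water = 4.771×10^14 m³ × 1030 kg m⁻³ = 4.914×10^17 kg = 4.9×10^5 Gt (and the same mass of ice, by conservation).

≈ 4.9×10^5 Gt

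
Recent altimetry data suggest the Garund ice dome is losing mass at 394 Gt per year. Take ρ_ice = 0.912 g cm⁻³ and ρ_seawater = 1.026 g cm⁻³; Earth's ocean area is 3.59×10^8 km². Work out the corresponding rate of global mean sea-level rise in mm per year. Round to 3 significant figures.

ρ_w = 1.026 g cm⁻³ = 1026 kg m⁻³. Annual water volume added = 394 Gt / ρ_w = 3.940×10^14 kg / 1026 kg m⁻³ = 3.840×10^11 m³.
Δh per year = 3.840×10^11 / 3.59×10^14 = 1.07×10^-3 m = 1.07 mm.

≈ 1.07 mm/yr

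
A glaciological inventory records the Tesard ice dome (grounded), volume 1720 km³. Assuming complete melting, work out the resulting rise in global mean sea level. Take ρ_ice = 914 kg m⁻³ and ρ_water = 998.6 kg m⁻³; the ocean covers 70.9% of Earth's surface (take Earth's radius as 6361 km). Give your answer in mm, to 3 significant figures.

≈ 4.37 mm

Tesard: 1720 km³ × (914/998.6) = 1574 km³ of water.
Spread over 3.61×10^14 m² of ocean, Δh = 1.574×10^12 / 3.61×10^14 = 4.37×10^-3 m = 4.37 mm.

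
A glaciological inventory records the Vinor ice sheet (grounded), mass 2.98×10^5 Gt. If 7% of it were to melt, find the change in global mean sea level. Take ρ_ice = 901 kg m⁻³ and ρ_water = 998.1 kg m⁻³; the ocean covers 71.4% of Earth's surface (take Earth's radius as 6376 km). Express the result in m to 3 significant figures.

Vinor: 0.07 × 2.98×10^5 Gt = 2.086×10^16 kg; dividing by ρ_w = 998.1 kg m⁻³ gives 2.090×10^13 m³ of water.
Spread over 3.65×10^14 m² of ocean, Δh = 2.090×10^13 / 3.65×10^14 = 0.0573 m.

≈ 0.0573 m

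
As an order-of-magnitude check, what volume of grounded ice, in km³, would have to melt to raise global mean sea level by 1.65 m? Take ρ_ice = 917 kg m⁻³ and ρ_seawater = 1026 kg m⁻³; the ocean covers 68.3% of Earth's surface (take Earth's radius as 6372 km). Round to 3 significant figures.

Required water volume = Δh × A = 1.65 m × 3.48×10^14 m² = 5.750×10^14 m³ = 5.750×10^5 km³.
Ice volume = water volume × ρ_w/ρ_ice = 5.750×10^5 × 1026/917 = 6.43×10^5 km³.

≈ 6.43×10^5 km³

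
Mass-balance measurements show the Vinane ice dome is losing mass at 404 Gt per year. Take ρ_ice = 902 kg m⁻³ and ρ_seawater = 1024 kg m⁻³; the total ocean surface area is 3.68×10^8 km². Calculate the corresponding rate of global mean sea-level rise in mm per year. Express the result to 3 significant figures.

≈ 1.07 mm/yr

ρ_w = 1024 kg m⁻³. Annual water volume added = 404 Gt / ρ_w = 4.040×10^14 kg / 1024 kg m⁻³ = 3.945×10^11 m³.
Δh per year = 3.945×10^11 / 3.68×10^14 = 1.07×10^-3 m = 1.07 mm.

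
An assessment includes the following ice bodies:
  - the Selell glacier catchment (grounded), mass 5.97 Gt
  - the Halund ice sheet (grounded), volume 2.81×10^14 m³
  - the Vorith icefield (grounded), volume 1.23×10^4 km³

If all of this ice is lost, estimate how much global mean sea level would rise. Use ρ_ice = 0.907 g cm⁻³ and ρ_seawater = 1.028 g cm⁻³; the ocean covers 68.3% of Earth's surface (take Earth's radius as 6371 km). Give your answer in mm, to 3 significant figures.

≈ 743 mm

Selell: 5.97 Gt = 5.970×10^12 kg; dividing by ρ_w = 1.028 g cm⁻³ = 1028 kg m⁻³ gives 5.807×10^9 m³ of water.
Halund: 2.81×10^14 m³ × (907/1028) = 2.479×10^14 m³ of water.
Vorith: 1.23×10^4 km³ × (907/1028) = 1.085×10^4 km³ of water.
Total added water ≈ 2.588×10^14 m³ over 3.48×10^14 m² → Δh = 0.743 m = 743 mm.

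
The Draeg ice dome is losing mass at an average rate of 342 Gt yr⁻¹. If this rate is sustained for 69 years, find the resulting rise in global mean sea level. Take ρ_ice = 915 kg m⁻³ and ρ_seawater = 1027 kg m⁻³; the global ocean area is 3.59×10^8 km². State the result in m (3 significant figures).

≈ 0.0640 m

Total mass lost = 342 Gt/yr × 69 yr = 2.360×10^4 Gt = 2.360×10^16 kg.
ρ_w = 1027 kg m⁻³, so water volume = 2.360×10^16 / 1027 = 2.298×10^13 m³.
Δh = 2.298×10^13 / 3.59×10^14 = 0.0640 m.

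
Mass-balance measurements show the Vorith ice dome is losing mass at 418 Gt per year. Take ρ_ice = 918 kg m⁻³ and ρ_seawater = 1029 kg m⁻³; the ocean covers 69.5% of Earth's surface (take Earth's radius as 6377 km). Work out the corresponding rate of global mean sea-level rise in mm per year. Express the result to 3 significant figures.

ρ_w = 1029 kg m⁻³. Annual water volume added = 418 Gt / ρ_w = 4.180×10^14 kg / 1029 kg m⁻³ = 4.062×10^11 m³.
Δh per year = 4.062×10^11 / 3.55×10^14 = 1.14×10^-3 m = 1.14 mm.

≈ 1.14 mm/yr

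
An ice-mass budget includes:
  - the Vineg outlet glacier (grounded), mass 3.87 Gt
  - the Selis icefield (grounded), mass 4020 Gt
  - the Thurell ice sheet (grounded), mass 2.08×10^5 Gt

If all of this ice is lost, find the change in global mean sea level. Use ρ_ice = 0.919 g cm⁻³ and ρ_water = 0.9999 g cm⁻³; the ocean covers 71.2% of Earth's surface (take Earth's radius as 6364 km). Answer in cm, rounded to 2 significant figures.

≈ 59 cm

Vineg: 3.87 Gt = 3.870×10^12 kg; dividing by ρ_w = 0.9999 g cm⁻³ = 999.9 kg m⁻³ gives 3.870×10^9 m³ of water.
Selis: 4020 Gt = 4.020×10^15 kg; dividing by ρ_w = 999.9 kg m⁻³ gives 4.020×10^12 m³ of water.
Thurell: 2.08×10^5 Gt = 2.080×10^17 kg; dividing by ρ_w = 999.9 kg m⁻³ gives 2.080×10^14 m³ of water.
Total added water ≈ 2.120×10^14 m³ over 3.62×10^14 m² → Δh = 0.585 m = 59 cm.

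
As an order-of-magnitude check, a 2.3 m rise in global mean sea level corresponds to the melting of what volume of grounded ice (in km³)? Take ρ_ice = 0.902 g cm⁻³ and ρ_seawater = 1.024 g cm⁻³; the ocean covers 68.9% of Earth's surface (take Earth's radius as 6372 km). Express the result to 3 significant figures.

≈ 9.18×10^5 km³

Required water volume = Δh × A = 2.3 m × 3.52×10^14 m² = 8.086×10^14 m³ = 8.086×10^5 km³.
Ice volume = water volume × ρ_w/ρ_ice = 8.086×10^5 × 1024/902 = 9.18×10^5 km³.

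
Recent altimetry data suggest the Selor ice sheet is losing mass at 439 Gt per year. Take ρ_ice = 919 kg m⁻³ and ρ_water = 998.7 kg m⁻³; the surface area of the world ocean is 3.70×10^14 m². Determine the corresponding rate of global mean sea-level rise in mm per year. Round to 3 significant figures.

≈ 1.19 mm/yr

ρ_w = 998.7 kg m⁻³. Annual water volume added = 439 Gt / ρ_w = 4.390×10^14 kg / 998.7 kg m⁻³ = 4.396×10^11 m³.
Δh per year = 4.396×10^11 / 3.70×10^14 = 1.19×10^-3 m = 1.19 mm.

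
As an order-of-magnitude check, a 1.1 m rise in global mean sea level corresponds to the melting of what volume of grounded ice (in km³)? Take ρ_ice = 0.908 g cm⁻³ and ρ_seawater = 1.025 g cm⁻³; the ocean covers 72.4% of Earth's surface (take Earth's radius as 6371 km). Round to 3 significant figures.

≈ 4.59×10^5 km³

Required water volume = Δh × A = 1.1 m × 3.69×10^14 m² = 4.062×10^14 m³ = 4.062×10^5 km³.
Ice volume = water volume × ρ_w/ρ_ice = 4.062×10^5 × 1025/908 = 4.59×10^5 km³.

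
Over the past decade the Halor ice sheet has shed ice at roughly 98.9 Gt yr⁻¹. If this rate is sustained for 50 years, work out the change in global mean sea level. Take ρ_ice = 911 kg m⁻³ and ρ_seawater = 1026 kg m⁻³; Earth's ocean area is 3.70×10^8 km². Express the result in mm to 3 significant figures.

Total mass lost = 98.9 Gt/yr × 50 yr = 4945 Gt = 4.945×10^15 kg.
ρ_w = 1026 kg m⁻³, so water volume = 4.945×10^15 / 1026 = 4.820×10^12 m³.
Δh = 4.820×10^12 / 3.70×10^14 = 0.0130 m = 13.0 mm.

≈ 13.0 mm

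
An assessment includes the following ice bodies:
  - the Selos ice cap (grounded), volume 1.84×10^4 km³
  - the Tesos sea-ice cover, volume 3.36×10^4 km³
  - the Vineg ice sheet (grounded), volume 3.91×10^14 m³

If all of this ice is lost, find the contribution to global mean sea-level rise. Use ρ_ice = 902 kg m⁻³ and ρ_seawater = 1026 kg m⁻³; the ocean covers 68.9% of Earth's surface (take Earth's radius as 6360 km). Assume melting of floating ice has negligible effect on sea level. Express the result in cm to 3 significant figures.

Selos: 1.84×10^4 km³ × (902/1026) = 1.618×10^4 km³ of water.
The Tesos sea-ice cover is floating and already displaces its own weight of water, so its melt adds essentially nothing to sea level.
Vineg: 3.91×10^14 m³ × (902/1026) = 3.437×10^14 m³ of water.
Total added water ≈ 3.599×10^14 m³ over 3.50×10^14 m² → Δh = 1.03 m = 103 cm.

≈ 103 cm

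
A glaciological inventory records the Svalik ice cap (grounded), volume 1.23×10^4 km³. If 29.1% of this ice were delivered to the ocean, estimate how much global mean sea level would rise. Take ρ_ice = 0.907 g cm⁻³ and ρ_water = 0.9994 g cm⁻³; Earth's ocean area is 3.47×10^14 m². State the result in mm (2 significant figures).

≈ 9.4 mm

Svalik: 0.291 × 1.23×10^4 km³ × (907/999.4) = 3248 km³ of water.
Spread over 3.47×10^14 m² of ocean, Δh = 3.248×10^12 / 3.47×10^14 = 9.36×10^-3 m = 9.4 mm.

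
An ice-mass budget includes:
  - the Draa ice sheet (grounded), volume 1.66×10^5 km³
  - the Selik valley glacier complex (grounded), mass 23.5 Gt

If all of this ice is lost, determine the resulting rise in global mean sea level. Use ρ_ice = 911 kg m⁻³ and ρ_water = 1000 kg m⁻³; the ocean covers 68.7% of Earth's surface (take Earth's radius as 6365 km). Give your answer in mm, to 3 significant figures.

Draa: 1.66×10^5 km³ × (911/1000) = 1.512×10^5 km³ of water.
Selik: 23.5 Gt = 2.350×10^13 kg; dividing by ρ_w = 1000 kg m⁻³ gives 2.350×10^10 m³ of water.
Total added water ≈ 1.512×10^14 m³ over 3.50×10^14 m² → Δh = 0.432 m = 432 mm.

≈ 432 mm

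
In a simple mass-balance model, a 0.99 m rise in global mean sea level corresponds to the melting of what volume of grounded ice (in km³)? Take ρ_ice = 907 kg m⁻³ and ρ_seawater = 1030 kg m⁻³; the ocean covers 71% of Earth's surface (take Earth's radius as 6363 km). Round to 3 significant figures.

≈ 4.06×10^5 km³

Required water volume = Δh × A = 0.99 m × 3.61×10^14 m² = 3.576×10^14 m³ = 3.576×10^5 km³.
Ice volume = water volume × ρ_w/ρ_ice = 3.576×10^5 × 1030/907 = 4.06×10^5 km³.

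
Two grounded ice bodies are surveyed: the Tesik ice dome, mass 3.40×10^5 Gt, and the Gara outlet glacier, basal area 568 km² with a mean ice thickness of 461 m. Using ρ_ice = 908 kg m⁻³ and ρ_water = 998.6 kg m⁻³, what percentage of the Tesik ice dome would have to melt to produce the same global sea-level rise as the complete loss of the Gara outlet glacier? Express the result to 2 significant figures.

Equal sea-level rise means equal mass of meltwater, i.e. equal mass of ice lost.
Ice mass of Gara: 2.378×10^14 kg; ice mass of Tesik: 3.400×10^17 kg.
Fraction required = 2.378×10^14 / 3.400×10^17 = 6.99×10^-4 → 0.070 %.

≈ 0.070 %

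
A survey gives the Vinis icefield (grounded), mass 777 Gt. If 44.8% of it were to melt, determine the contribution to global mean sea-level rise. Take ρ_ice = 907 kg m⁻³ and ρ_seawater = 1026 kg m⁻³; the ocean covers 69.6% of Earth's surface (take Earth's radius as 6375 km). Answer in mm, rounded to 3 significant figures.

Vinis: 0.448 × 777 Gt = 3.481×10^14 kg; dividing by ρ_w = 1026 kg m⁻³ gives 3.393×10^11 m³ of water.
Spread over 3.55×10^14 m² of ocean, Δh = 3.393×10^11 / 3.55×10^14 = 9.54×10^-4 m = 0.954 mm.

≈ 0.954 mm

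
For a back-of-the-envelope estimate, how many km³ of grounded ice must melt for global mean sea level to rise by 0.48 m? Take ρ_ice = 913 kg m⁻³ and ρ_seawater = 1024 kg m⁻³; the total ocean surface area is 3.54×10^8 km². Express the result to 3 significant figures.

Required water volume = Δh × A = 0.48 m × 3.54×10^14 m² = 1.699×10^14 m³ = 1.699×10^5 km³.
Ice volume = water volume × ρ_w/ρ_ice = 1.699×10^5 × 1024/913 = 1.91×10^5 km³.

≈ 1.91×10^5 km³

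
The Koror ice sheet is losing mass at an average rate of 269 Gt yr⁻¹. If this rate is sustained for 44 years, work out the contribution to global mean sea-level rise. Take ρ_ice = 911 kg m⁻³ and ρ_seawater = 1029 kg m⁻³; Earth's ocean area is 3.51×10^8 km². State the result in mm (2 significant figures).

≈ 33 mm

Total mass lost = 269 Gt/yr × 44 yr = 1.184×10^4 Gt = 1.184×10^16 kg.
ρ_w = 1029 kg m⁻³, so water volume = 1.184×10^16 / 1029 = 1.150×10^13 m³.
Δh = 1.150×10^13 / 3.51×10^14 = 0.0328 m = 33 mm.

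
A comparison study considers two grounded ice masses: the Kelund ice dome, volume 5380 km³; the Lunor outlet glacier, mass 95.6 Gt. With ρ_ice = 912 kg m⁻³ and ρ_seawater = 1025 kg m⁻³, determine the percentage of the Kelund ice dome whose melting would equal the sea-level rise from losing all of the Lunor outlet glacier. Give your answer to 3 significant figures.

≈ 1.95 %

Equal sea-level rise means equal mass of meltwater, i.e. equal mass of ice lost.
Ice mass of Lunor: 9.560×10^13 kg; ice mass of Kelund: 4.907×10^15 kg.
Fraction required = 9.560×10^13 / 4.907×10^15 = 0.0195 → 1.95 %.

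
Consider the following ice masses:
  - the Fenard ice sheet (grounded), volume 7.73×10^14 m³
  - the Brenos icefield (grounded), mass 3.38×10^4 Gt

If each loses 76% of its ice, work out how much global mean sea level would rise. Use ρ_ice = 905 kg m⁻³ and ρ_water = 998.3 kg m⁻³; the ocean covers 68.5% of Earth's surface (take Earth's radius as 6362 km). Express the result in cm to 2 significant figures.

Fenard: 0.76 × 7.73×10^14 m³ × (905/998.3) = 5.326×10^14 m³ of water.
Brenos: 0.76 × 3.38×10^4 Gt = 2.569×10^16 kg; dividing by ρ_w = 998.3 kg m⁻³ gives 2.573×10^13 m³ of water.
Total added water ≈ 5.583×10^14 m³ over 3.48×10^14 m² → Δh = 1.60 m = 160 cm.

≈ 160 cm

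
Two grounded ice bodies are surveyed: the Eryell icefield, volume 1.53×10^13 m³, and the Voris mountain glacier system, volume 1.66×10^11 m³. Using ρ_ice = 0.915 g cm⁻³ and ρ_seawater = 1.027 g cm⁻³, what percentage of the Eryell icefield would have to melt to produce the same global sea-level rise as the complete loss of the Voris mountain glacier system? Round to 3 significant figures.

Equal sea-level rise means equal mass of meltwater, i.e. equal mass of ice lost.
Ice mass of Voris: 1.519×10^14 kg; ice mass of Eryell: 1.400×10^16 kg.
Fraction required = 1.519×10^14 / 1.400×10^16 = 0.0108 → 1.08 %.

≈ 1.08 %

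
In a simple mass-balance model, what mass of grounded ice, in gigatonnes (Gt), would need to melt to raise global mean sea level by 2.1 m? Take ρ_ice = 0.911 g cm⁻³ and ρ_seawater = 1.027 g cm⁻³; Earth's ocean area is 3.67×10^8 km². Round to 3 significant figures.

≈ 7.92×10^5 Gt

Required water volume = Δh × A = 2.1 m × 3.67×10^14 m² = 7.707×10^14 m³.
ρ_w = 1.027 g cm⁻³ = 1027 kg m⁻³, so the mass of water = 7.707×10^14 m³ × 1027 kg m⁻³ = 7.915×10^17 kg = 7.92×10^5 Gt (and the same mass of ice, by conservation).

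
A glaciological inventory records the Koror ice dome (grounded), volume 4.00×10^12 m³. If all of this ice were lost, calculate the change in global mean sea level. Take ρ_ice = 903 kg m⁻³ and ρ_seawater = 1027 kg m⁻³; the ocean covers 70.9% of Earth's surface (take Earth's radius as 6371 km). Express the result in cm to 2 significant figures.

≈ 0.97 cm

Koror: 4.00×10^12 m³ × (903/1027) = 3.517×10^12 m³ of water.
Spread over 3.62×10^14 m² of ocean, Δh = 3.517×10^12 / 3.62×10^14 = 9.73×10^-3 m = 0.97 cm.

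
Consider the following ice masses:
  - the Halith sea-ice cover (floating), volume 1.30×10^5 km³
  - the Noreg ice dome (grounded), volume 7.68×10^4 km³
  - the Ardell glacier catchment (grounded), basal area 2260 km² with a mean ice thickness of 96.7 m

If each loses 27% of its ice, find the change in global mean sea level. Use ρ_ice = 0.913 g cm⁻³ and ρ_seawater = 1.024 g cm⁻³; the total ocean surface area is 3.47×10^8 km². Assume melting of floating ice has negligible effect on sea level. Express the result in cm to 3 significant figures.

≈ 5.34 cm

The Halith sea-ice cover is floating and already displaces its own weight of water, so its melt adds essentially nothing to sea level.
Noreg: 0.27 × 7.68×10^4 km³ × (913/1024) = 1.849×10^4 km³ of water.
Ardell: ice volume = 2260 km² × 96.7 m = 218.5 km³; 0.27 × 218.5 × (913/1024) = 52.61 km³ of water.
Total added water ≈ 1.854×10^13 m³ over 3.47×10^14 m² → Δh = 0.0534 m = 5.34 cm.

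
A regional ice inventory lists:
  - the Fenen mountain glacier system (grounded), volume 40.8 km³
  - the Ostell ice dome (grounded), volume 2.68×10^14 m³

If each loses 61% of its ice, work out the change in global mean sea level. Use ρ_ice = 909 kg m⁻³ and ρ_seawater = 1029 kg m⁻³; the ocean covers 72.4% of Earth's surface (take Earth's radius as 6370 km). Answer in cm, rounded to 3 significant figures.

Fenen: 0.61 × 40.8 km³ × (909/1029) = 21.99 km³ of water.
Ostell: 0.61 × 2.68×10^14 m³ × (909/1029) = 1.444×10^14 m³ of water.
Total added water ≈ 1.444×10^14 m³ over 3.69×10^14 m² → Δh = 0.391 m = 39.1 cm.

≈ 39.1 cm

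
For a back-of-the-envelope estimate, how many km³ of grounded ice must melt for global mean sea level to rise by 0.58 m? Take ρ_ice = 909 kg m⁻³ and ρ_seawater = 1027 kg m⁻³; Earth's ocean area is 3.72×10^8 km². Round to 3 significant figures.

≈ 2.44×10^5 km³

Required water volume = Δh × A = 0.58 m × 3.72×10^14 m² = 2.158×10^14 m³ = 2.158×10^5 km³.
Ice volume = water volume × ρ_w/ρ_ice = 2.158×10^5 × 1027/909 = 2.44×10^5 km³.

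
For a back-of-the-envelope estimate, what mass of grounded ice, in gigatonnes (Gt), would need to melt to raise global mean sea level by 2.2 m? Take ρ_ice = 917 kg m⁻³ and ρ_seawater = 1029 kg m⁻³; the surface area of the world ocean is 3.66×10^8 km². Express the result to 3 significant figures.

≈ 8.29×10^5 Gt

Required water volume = Δh × A = 2.2 m × 3.66×10^14 m² = 8.052×10^14 m³.
ρ_w = 1029 kg m⁻³, so the mass of water = 8.052×10^14 m³ × 1029 kg m⁻³ = 8.286×10^17 kg = 8.29×10^5 Gt (and the same mass of ice, by conservation).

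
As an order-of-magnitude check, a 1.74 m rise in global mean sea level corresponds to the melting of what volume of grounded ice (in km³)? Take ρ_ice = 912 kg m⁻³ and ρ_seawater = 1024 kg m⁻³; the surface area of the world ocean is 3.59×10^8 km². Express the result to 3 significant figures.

≈ 7.01×10^5 km³

Required water volume = Δh × A = 1.74 m × 3.59×10^14 m² = 6.247×10^14 m³ = 6.247×10^5 km³.
Ice volume = water volume × ρ_w/ρ_ice = 6.247×10^5 × 1024/912 = 7.01×10^5 km³.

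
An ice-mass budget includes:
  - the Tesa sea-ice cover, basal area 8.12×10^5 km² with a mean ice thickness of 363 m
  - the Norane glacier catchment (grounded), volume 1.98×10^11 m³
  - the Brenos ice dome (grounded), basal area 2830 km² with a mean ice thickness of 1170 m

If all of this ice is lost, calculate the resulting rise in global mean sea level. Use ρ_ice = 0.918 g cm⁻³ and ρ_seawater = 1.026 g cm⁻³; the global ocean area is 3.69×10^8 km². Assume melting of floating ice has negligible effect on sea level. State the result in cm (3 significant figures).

The Tesa sea-ice cover is floating and already displaces its own weight of water, so its melt adds essentially nothing to sea level.
Norane: 1.98×10^11 m³ × (918/1026) = 1.772×10^11 m³ of water.
Brenos: ice volume = 2830 km² × 1170 m = 3311 km³; 3311 × (918/1026) = 2963 km³ of water.
Total added water ≈ 3.140×10^12 m³ over 3.69×10^14 m² → Δh = 8.51×10^-3 m = 0.851 cm.

≈ 0.851 cm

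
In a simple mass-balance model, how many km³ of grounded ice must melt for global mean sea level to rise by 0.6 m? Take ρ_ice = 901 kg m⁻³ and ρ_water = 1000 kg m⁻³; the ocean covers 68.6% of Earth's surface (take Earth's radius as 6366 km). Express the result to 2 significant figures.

Required water volume = Δh × A = 0.6 m × 3.49×10^14 m² = 2.096×10^14 m³ = 2.096×10^5 km³.
Ice volume = water volume × ρ_w/ρ_ice = 2.096×10^5 × 1000/901 = 2.3×10^5 km³.

≈ 2.3×10^5 km³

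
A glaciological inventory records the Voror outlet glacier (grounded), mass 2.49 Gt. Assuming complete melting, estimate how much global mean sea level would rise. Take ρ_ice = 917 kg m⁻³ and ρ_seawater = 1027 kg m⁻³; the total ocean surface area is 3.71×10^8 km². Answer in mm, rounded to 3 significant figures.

≈ 6.54×10^-3 mm

Voror: 2.49 Gt = 2.490×10^12 kg; dividing by ρ_w = 1027 kg m⁻³ gives 2.425×10^9 m³ of water.
Spread over 3.71×10^14 m² of ocean, Δh = 2.425×10^9 / 3.71×10^14 = 6.54×10^-6 m = 6.54×10^-3 mm.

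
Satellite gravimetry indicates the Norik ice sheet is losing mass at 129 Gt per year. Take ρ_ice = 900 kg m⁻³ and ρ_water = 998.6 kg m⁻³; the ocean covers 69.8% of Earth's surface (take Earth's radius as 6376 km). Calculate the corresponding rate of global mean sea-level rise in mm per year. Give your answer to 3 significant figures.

≈ 0.362 mm/yr

ρ_w = 998.6 kg m⁻³. Annual water volume added = 129 Gt / ρ_w = 1.290×10^14 kg / 998.6 kg m⁻³ = 1.292×10^11 m³.
Δh per year = 1.292×10^11 / 3.57×10^14 = 3.62×10^-4 m = 0.362 mm.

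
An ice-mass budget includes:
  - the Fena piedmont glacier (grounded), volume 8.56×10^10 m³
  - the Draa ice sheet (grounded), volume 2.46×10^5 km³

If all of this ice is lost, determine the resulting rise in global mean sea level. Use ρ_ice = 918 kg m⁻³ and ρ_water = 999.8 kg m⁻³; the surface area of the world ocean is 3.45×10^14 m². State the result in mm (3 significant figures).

Fena: 8.56×10^10 m³ × (918/999.8) = 7.860×10^10 m³ of water.
Draa: 2.46×10^5 km³ × (918/999.8) = 2.259×10^5 km³ of water.
Total added water ≈ 2.260×10^14 m³ over 3.45×10^14 m² → Δh = 0.655 m = 655 mm.

≈ 655 mm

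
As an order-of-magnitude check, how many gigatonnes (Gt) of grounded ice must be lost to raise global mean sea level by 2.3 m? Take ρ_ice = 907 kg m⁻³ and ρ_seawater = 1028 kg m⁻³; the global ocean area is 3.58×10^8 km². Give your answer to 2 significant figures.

≈ 8.5×10^5 Gt

Required water volume = Δh × A = 2.3 m × 3.58×10^14 m² = 8.234×10^14 m³.
ρ_w = 1028 kg m⁻³, so the mass of water = 8.234×10^14 m³ × 1028 kg m⁻³ = 8.465×10^17 kg = 8.5×10^5 Gt (and the same mass of ice, by conservation).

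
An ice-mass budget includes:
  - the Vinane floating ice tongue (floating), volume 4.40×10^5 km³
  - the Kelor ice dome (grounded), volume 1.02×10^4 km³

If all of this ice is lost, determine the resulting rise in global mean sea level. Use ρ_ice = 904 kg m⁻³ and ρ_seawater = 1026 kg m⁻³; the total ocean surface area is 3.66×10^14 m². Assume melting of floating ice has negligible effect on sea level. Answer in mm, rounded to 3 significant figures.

The Vinane floating ice tongue is floating and already displaces its own weight of water, so its melt adds essentially nothing to sea level.
Kelor: 1.02×10^4 km³ × (904/1026) = 8987 km³ of water.
Total added water ≈ 8.987×10^12 m³ over 3.66×10^14 m² → Δh = 0.0246 m = 24.6 mm.

≈ 24.6 mm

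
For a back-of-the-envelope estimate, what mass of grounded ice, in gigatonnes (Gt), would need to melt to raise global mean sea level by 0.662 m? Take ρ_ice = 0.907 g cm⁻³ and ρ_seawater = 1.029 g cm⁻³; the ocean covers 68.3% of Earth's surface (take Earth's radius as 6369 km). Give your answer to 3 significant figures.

Required water volume = Δh × A = 0.662 m × 3.48×10^14 m² = 2.305×10^14 m³.
ρ_w = 1.029 g cm⁻³ = 1029 kg m⁻³, so the mass of water = 2.305×10^14 m³ × 1029 kg m⁻³ = 2.372×10^17 kg = 2.37×10^5 Gt (and the same mass of ice, by conservation).

≈ 2.37×10^5 Gt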